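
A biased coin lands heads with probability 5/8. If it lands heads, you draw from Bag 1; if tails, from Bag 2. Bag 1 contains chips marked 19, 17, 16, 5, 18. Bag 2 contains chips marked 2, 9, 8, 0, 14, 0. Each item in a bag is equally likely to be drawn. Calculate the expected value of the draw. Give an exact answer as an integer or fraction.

E[X | Bag 1] = (19 + 17 + 16 + 5 + 18)/5 = 15
E[X | Bag 2] = (2 + 9 + 8 + 0 + 14 + 0)/6 = 11/2
E[X] = (5/8)·15 + (3/8)·11/2 = 183/16

183/16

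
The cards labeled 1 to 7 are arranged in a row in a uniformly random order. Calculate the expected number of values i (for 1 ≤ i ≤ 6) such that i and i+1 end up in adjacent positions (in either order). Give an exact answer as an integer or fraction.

For each i ∈ {1,…,6}, let Xᵢ = 1 if i and i+1 are adjacent. P(Xᵢ=1) = 2·(7−1)!/7! = 2/7.
By linearity, E[ΣXᵢ] = (6)·(2/7) = 12/7.

12/7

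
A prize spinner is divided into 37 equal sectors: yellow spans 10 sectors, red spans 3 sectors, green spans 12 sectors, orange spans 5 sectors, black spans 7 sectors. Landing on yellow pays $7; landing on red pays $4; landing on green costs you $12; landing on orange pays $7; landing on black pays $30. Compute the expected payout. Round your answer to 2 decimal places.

E[payout] = (10/37)·7 + (3/37)·4 + (12/37)·(-12) + (5/37)·7 + (7/37)·30 = 183/37
≈ $4.95

$4.95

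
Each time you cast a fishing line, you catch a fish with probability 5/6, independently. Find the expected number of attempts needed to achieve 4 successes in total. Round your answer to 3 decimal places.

4.800

By linearity (sum of 4 independent geometric waits), E[trials] = 4/p = 4/(5/6) = 24/5.
≈ 4.800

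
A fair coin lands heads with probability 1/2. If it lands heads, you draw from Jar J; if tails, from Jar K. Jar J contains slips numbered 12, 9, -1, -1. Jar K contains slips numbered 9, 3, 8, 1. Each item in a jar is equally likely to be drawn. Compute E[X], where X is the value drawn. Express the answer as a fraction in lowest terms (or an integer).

5

E[X | Jar J] = (12 + 9 − 1 − 1)/4 = 19/4
E[X | Jar K] = (9 + 3 + 8 + 1)/4 = 21/4
E[X] = (1/2)·19/4 + (1/2)·21/4 = 5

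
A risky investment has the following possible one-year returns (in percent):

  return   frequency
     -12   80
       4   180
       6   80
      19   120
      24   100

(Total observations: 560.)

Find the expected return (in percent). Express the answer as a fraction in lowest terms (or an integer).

123/14

Total = 560, so P(return=-12) = 80/560, etc.
E[X] = (1/7)·(-12) + (9/28)·4 + (1/7)·6 + (3/14)·19 + (5/28)·24
     = 123/14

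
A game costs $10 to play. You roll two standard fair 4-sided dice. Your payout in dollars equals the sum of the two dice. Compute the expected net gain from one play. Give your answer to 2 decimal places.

-$5.00

Distribution of the sum of the two dice: 2 w.p. 1/16, 3 w.p. 1/8, 4 w.p. 3/16, 5 w.p. 1/4, 6 w.p. 3/16, 7 w.p. 1/8, …
E[payout] = (1/16)·2 + (1/8)·3 + (3/16)·4 + (1/4)·5 + (3/16)·6 + (1/8)·7 + (1/16)·8 = 5
Expected profit = 5 − 10 = -5 ≈ -$5.00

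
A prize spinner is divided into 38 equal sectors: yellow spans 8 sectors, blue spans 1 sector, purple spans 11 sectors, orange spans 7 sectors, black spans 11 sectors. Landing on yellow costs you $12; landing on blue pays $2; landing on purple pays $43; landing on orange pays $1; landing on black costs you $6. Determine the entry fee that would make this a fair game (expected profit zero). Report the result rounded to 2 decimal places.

$8.42

E[payout] = (8/38)·(-12) + (1/38)·2 + (11/38)·43 + (7/38)·1 + (11/38)·(-6) = 160/19
Fair fee = E[payout] = 160/19 ≈ $8.42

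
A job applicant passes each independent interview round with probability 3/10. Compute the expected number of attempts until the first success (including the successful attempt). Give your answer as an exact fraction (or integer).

For a geometric distribution, E[trials] = 1/p = 1/(3/10) = 10/3.

10/3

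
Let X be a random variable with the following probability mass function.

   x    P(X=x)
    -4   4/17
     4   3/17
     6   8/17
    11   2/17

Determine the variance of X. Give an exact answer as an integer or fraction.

6558/289

E[X] = (4/17)·(-4) + (3/17)·4 + (8/17)·6 + (2/17)·11 = 66/17
E[X²] = (4/17)·16 + (3/17)·16 + (8/17)·36 + (2/17)·121 = 642/17
Var(X) = 642/17 − (66/17)² = 6558/289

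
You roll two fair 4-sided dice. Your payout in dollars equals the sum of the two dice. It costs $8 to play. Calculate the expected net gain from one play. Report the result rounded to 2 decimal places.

Distribution of the sum of the two dice: 2 w.p. 1/16, 3 w.p. 1/8, 4 w.p. 3/16, 5 w.p. 1/4, 6 w.p. 3/16, 7 w.p. 1/8, …
E[payout] = (1/16)·2 + (1/8)·3 + (3/16)·4 + (1/4)·5 + (3/16)·6 + (1/8)·7 + (1/16)·8 = 5
Expected profit = 5 − 8 = -3 ≈ -$3.00

-$3.00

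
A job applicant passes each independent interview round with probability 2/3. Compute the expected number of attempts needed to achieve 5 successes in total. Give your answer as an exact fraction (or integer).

15/2

By linearity (sum of 5 independent geometric waits), E[trials] = 5/p = 5/(2/3) = 15/2.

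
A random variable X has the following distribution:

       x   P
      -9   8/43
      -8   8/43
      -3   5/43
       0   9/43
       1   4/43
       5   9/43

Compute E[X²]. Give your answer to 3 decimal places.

33.349

E[X²] = (8/43)·81 + (8/43)·64 + (5/43)·9 + (9/43)·0 + (4/43)·1 + (9/43)·25
     = 1434/43 ≈ 33.349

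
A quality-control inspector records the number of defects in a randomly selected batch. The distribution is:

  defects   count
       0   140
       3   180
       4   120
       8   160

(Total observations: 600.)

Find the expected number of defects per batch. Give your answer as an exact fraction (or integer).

23/6

Total = 600, so P(defects=0) = 140/600, etc.
E[X] = (7/30)·0 + (3/10)·3 + (1/5)·4 + (4/15)·8
     = 23/6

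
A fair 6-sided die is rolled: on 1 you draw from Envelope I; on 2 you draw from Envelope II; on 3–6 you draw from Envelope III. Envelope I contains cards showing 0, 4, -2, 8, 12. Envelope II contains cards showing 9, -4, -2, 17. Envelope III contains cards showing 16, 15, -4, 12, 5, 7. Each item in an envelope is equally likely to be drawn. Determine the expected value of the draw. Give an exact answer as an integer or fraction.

217/30

E[X | Envelope I] = (0 + 4 − 2 + 8 + 12)/5 = 22/5
E[X | Envelope II] = (9 − 4 − 2 + 17)/4 = 5
E[X | Envelope III] = (16 + 15 − 4 + 12 + 5 + 7)/6 = 17/2
E[X] = (1/6)·22/5 + (1/6)·5 + (2/3)·17/2 = 217/30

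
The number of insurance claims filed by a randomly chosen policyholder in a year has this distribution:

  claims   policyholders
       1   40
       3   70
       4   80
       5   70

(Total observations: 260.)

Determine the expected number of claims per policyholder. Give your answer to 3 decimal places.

3.538

Total = 260, so P(claims=1) = 40/260, etc.
E[X] = (2/13)·1 + (7/26)·3 + (4/13)·4 + (7/26)·5
     = 46/13 ≈ 3.538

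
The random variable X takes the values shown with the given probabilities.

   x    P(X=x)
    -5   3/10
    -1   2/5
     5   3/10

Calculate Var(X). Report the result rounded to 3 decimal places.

15.240

E[X] = (3/10)·(-5) + (2/5)·(-1) + (3/10)·5 = -2/5
E[X²] = (3/10)·25 + (2/5)·1 + (3/10)·25 = 77/5
Var(X) = 77/5 − (-2/5)² = 381/25 ≈ 15.240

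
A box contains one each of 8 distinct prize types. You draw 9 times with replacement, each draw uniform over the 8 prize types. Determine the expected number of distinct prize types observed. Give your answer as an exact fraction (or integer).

Let Xⱼ=1 if type j appears at least once. P(Xⱼ=1) = 1 − ((8−1)/8)^9 = 93864121/134217728.
E[#distinct] = 8·93864121/134217728 = 93864121/16777216.

93864121/16777216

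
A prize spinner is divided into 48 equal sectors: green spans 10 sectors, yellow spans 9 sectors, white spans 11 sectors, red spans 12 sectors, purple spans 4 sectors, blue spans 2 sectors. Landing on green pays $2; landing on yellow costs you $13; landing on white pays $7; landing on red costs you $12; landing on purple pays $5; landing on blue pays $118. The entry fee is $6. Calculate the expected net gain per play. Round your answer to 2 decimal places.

-$4.08

E[payout] = (10/48)·2 + (9/48)·(-13) + (11/48)·7 + (12/48)·(-12) + (4/48)·5 + (2/48)·118 = 23/12
Expected profit = 23/12 − 6 = -49/12 ≈ -$4.08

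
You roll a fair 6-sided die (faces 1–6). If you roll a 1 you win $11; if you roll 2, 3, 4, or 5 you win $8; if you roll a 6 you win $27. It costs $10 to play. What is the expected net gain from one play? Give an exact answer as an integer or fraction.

5/3 dollars

E[payout] = (2/3)·8 + (1/6)·11 + (1/6)·27 = 35/3
Expected profit = 35/3 − 10 = 5/3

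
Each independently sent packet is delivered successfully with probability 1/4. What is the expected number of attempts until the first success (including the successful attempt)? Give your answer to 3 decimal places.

4.000

For a geometric distribution, E[trials] = 1/p = 1/(1/4) = 4.
≈ 4.000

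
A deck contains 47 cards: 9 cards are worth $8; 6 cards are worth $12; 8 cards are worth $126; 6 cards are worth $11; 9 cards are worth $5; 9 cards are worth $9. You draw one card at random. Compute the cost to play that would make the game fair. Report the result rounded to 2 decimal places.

$28.60

E[payout] = (9/47)·8 + (6/47)·12 + (8/47)·126 + (6/47)·11 + (9/47)·5 + (9/47)·9 = 1344/47
Fair fee = E[payout] = 1344/47 ≈ $28.60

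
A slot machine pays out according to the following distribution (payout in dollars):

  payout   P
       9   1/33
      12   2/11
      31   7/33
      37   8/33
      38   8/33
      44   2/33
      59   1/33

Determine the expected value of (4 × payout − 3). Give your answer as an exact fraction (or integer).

371/3

E[4x-3] = (1/33)·33 + (2/11)·45 + (7/33)·121 + (8/33)·145 + (8/33)·149 + (2/33)·173 + (1/33)·233
     = 371/3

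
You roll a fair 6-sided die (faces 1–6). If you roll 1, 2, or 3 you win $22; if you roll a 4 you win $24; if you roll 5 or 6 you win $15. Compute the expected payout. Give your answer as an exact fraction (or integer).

E[payout] = (1/3)·15 + (1/2)·22 + (1/6)·24 = 20

$20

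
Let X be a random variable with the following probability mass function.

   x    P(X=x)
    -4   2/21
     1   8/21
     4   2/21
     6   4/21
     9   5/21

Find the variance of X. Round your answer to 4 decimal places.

E[X] = (2/21)·(-4) + (8/21)·1 + (2/21)·4 + (4/21)·6 + (5/21)·9 = 11/3
E[X²] = (2/21)·16 + (8/21)·1 + (2/21)·16 + (4/21)·36 + (5/21)·81 = 207/7
Var(X) = 207/7 − (11/3)² = 1016/63 ≈ 16.1270

16.1270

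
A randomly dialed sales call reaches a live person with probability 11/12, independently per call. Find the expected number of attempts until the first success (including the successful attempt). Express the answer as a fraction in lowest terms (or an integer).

For a geometric distribution, E[trials] = 1/p = 1/(11/12) = 12/11.

12/11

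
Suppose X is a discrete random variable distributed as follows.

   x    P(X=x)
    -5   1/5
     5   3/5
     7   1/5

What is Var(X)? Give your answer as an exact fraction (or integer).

E[X] = (1/5)·(-5) + (3/5)·5 + (1/5)·7 = 17/5
E[X²] = (1/5)·25 + (3/5)·25 + (1/5)·49 = 149/5
Var(X) = 149/5 − (17/5)² = 456/25

456/25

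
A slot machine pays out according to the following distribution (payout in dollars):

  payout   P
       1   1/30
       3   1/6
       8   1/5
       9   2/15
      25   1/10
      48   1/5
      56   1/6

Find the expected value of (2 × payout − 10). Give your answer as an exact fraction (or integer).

593/15

E[2x-10] = (1/30)·(-8) + (1/6)·(-4) + (1/5)·6 + (2/15)·8 + (1/10)·40 + (1/5)·86 + (1/6)·102
     = 593/15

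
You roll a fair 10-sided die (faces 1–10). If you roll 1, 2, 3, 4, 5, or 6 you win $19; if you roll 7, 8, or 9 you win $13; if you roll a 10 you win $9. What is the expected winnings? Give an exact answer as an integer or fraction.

81/5 dollars

E[payout] = (1/10)·9 + (3/10)·13 + (3/5)·19 = 81/5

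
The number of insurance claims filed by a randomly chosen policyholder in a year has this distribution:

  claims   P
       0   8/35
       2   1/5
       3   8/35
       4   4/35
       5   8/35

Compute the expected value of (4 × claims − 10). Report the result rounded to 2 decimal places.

E[4x-10] = (8/35)·(-10) + (1/5)·(-2) + (8/35)·2 + (4/35)·6 + (8/35)·10
     = 26/35 ≈ 0.74

0.74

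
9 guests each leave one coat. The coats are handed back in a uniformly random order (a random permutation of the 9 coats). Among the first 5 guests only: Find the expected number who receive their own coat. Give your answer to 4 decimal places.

Let Xᵢ = 1 if person i gets their own coat. For each i, P(Xᵢ=1) = 1/9.
By linearity of expectation, E[X₁+…+X_5] = 5·(1/9) = 5/9.
≈ 0.5556

0.5556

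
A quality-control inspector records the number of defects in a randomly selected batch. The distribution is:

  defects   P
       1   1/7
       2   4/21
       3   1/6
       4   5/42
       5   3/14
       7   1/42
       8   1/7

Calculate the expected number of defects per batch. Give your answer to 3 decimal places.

3.881

E[X] = (1/7)·1 + (4/21)·2 + (1/6)·3 + (5/42)·4 + (3/14)·5 + (1/42)·7 + (1/7)·8
     = 163/42 ≈ 3.881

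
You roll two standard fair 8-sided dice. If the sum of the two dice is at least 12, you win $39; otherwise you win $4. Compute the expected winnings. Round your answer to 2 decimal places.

$12.20

E[payout] = (49/64)·4 + (15/64)·39 = 781/64
≈ $12.20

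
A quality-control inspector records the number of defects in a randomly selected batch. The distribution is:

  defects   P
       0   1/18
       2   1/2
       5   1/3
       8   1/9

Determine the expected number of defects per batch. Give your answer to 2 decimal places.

E[X] = (1/18)·0 + (1/2)·2 + (1/3)·5 + (1/9)·8
     = 32/9 ≈ 3.56

3.56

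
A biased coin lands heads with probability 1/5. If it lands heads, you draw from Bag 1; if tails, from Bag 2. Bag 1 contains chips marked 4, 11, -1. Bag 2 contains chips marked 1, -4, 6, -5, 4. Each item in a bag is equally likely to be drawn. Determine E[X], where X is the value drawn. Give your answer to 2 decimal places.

1.25

E[X | Bag 1] = (4 + 11 − 1)/3 = 14/3
E[X | Bag 2] = (1 − 4 + 6 − 5 + 4)/5 = 2/5
E[X] = (1/5)·14/3 + (4/5)·2/5 = 94/75 ≈ 1.25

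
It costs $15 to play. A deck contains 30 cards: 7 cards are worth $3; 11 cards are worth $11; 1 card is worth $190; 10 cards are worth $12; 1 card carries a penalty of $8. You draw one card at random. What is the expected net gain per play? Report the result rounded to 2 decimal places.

E[payout] = (7/30)·3 + (11/30)·11 + (1/30)·190 + (10/30)·12 + (1/30)·(-8) = 74/5
Expected profit = 74/5 − 15 = -1/5 ≈ -$0.20

-$0.20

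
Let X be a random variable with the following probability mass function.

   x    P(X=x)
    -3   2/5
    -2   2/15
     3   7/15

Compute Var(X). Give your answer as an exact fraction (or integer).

1874/225

E[X] = (2/5)·(-3) + (2/15)·(-2) + (7/15)·3 = -1/15
E[X²] = (2/5)·9 + (2/15)·4 + (7/15)·9 = 25/3
Var(X) = 25/3 − (-1/15)² = 1874/225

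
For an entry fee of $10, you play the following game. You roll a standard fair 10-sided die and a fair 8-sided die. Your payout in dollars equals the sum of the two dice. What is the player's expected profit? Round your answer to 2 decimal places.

Distribution of the sum of the two dice: 2 w.p. 1/80, 3 w.p. 1/40, 4 w.p. 3/80, 5 w.p. 1/20, 6 w.p. 1/16, 7 w.p. 3/40, …
E[payout] = (1/80)·2 + (1/40)·3 + (3/80)·4 + (1/20)·5 + (1/16)·6 + (3/40)·7 + (7/80)·8 + (1/10)·9 + (1/10)·10 + (1/10)·11 + (7/80)·12 + (3/40)·13 + (1/16)·14 + (1/20)·15 + (3/80)·16 + (1/40)·17 + (1/80)·18 = 10
Expected profit = 10 − 10 = 0 ≈ $0.00

$0.00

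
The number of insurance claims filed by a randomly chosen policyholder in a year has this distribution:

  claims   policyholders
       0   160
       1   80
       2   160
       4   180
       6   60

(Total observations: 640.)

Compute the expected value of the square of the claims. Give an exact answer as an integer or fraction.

9

Total = 640, so P(claims=0) = 160/640, etc.
E[X²] = (1/4)·0 + (1/8)·1 + (1/4)·4 + (9/32)·16 + (3/32)·36
     = 9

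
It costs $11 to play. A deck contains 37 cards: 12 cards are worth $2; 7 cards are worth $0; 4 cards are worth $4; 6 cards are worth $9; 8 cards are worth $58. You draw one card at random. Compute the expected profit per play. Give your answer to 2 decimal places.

E[payout] = (12/37)·2 + (7/37)·0 + (4/37)·4 + (6/37)·9 + (8/37)·58 = 558/37
Expected profit = 558/37 − 11 = 151/37 ≈ $4.08

$4.08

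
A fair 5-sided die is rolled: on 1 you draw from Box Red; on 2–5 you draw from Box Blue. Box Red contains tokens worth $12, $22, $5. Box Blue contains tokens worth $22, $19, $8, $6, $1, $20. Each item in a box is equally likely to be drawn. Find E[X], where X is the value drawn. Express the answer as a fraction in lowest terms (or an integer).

191/15 dollars

E[X | Box Red] = (12 + 22 + 5)/3 = 13
E[X | Box Blue] = (22 + 19 + 8 + 6 + 1 + 20)/6 = 38/3
E[X] = (1/5)·13 + (4/5)·38/3 = 191/15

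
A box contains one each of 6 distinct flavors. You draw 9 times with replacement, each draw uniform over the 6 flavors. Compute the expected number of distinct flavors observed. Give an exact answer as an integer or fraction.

8124571/1679616

Let Xⱼ=1 if type j appears at least once. P(Xⱼ=1) = 1 − ((6−1)/6)^9 = 8124571/10077696.
E[#distinct] = 6·8124571/10077696 = 8124571/1679616.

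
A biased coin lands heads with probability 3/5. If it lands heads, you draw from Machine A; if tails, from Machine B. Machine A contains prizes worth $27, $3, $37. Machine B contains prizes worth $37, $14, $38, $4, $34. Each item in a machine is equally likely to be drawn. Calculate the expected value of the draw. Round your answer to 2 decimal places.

$23.56

E[X | Machine A] = (27 + 3 + 37)/3 = 67/3
E[X | Machine B] = (37 + 14 + 38 + 4 + 34)/5 = 127/5
E[X] = (3/5)·67/3 + (2/5)·127/5 = 589/25 ≈ 23.56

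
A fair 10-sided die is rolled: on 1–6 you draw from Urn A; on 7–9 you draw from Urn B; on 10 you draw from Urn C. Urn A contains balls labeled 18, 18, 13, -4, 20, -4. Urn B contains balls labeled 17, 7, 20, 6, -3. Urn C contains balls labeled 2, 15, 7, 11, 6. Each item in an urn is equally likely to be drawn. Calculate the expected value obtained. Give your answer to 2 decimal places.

9.74

E[X | Urn A] = (18 + 18 + 13 − 4 + 20 − 4)/6 = 61/6
E[X | Urn B] = (17 + 7 + 20 + 6 − 3)/5 = 47/5
E[X | Urn C] = (2 + 15 + 7 + 11 + 6)/5 = 41/5
E[X] = (3/5)·61/6 + (3/10)·47/5 + (1/10)·41/5 = 487/50 ≈ 9.74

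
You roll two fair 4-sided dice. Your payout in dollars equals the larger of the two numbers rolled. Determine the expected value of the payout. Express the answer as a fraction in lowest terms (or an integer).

Distribution of the larger of the two numbers rolled: 1 w.p. 1/16, 2 w.p. 3/16, 3 w.p. 5/16, 4 w.p. 7/16
E[payout] = (1/16)·1 + (3/16)·2 + (5/16)·3 + (7/16)·4 = 25/8

25/8 dollars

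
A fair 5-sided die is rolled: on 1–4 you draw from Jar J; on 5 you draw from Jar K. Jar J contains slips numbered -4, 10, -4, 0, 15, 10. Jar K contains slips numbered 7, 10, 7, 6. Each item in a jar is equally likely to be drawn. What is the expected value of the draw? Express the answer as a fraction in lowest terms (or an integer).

51/10

E[X | Jar J] = (-4 + 10 − 4 + 0 + 15 + 10)/6 = 9/2
E[X | Jar K] = (7 + 10 + 7 + 6)/4 = 15/2
E[X] = (4/5)·9/2 + (1/5)·15/2 = 51/10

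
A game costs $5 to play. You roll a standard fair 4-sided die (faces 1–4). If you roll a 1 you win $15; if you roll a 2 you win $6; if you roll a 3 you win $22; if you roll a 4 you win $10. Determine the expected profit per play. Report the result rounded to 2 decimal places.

E[payout] = (1/4)·6 + (1/4)·10 + (1/4)·15 + (1/4)·22 = 53/4
Expected profit = 53/4 − 5 = 33/4 ≈ $8.25

$8.25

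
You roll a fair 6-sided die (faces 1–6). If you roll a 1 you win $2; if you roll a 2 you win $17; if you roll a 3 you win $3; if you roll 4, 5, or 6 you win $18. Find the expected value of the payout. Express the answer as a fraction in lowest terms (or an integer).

E[payout] = (1/6)·2 + (1/6)·3 + (1/6)·17 + (1/2)·18 = 38/3

38/3 dollars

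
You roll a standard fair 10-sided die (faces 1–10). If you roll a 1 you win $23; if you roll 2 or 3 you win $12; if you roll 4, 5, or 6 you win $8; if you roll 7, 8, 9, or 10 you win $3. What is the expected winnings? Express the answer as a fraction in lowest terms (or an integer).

E[payout] = (2/5)·3 + (3/10)·8 + (1/5)·12 + (1/10)·23 = 83/10

83/10 dollars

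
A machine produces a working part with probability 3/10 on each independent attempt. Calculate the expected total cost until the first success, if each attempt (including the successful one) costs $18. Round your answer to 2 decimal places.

$60.00

E[#attempts] = 1/p = 10/3; E[cost] = 18·10/3 = 60.
≈ 60.00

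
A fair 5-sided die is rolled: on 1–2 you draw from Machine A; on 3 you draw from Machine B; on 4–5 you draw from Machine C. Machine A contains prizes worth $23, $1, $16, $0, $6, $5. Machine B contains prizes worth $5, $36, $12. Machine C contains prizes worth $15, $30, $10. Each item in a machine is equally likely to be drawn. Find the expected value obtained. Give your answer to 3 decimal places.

$14.267

E[X | Machine A] = (23 + 1 + 16 + 0 + 6 + 5)/6 = 17/2
E[X | Machine B] = (5 + 36 + 12)/3 = 53/3
E[X | Machine C] = (15 + 30 + 10)/3 = 55/3
E[X] = (2/5)·17/2 + (1/5)·53/3 + (2/5)·55/3 = 214/15 ≈ 14.267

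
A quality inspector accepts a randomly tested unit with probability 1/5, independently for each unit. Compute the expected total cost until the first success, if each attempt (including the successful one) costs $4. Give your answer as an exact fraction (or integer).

E[#attempts] = 1/p = 5; E[cost] = 4·5 = 20.

$20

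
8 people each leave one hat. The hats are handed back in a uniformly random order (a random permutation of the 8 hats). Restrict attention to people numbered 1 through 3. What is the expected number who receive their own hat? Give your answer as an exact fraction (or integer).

3/8

Let Xᵢ = 1 if person i gets their own hat. For each i, P(Xᵢ=1) = 1/8.
By linearity of expectation, E[X₁+…+X_3] = 3·(1/8) = 3/8.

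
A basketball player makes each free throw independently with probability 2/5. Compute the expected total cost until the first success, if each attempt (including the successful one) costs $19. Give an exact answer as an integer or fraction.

95/2 dollars

E[#attempts] = 1/p = 5/2; E[cost] = 19·5/2 = 95/2.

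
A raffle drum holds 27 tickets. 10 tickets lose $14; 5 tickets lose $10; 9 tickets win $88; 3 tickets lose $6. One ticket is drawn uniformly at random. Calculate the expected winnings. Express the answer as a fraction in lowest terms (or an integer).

584/27 dollars

E[payout] = (10/27)·(-14) + (5/27)·(-10) + (9/27)·88 + (3/27)·(-6) = 584/27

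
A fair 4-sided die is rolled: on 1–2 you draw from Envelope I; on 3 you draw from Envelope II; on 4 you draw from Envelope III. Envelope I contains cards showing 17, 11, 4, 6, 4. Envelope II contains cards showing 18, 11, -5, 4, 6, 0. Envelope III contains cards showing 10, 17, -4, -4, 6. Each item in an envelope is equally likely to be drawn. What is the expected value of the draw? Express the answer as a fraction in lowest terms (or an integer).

103/15

E[X | Envelope I] = (17 + 11 + 4 + 6 + 4)/5 = 42/5
E[X | Envelope II] = (18 + 11 − 5 + 4 + 6 + 0)/6 = 17/3
E[X | Envelope III] = (10 + 17 − 4 − 4 + 6)/5 = 5
E[X] = (1/2)·42/5 + (1/4)·17/3 + (1/4)·5 = 103/15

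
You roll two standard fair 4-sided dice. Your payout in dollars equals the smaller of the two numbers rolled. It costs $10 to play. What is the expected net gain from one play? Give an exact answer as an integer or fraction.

Distribution of the smaller of the two numbers rolled: 1 w.p. 7/16, 2 w.p. 5/16, 3 w.p. 3/16, 4 w.p. 1/16
E[payout] = (7/16)·1 + (5/16)·2 + (3/16)·3 + (1/16)·4 = 15/8
Expected profit = 15/8 − 10 = -65/8

-65/8 dollars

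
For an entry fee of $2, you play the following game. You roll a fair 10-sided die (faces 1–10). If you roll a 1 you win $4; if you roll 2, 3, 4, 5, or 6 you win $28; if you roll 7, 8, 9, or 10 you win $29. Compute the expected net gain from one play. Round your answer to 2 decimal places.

$24.00

E[payout] = (1/10)·4 + (1/2)·28 + (2/5)·29 = 26
Expected profit = 26 − 2 = 24 ≈ $24.00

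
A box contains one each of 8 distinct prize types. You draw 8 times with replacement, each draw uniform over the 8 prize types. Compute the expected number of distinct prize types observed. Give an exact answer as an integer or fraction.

11012415/2097152

Let Xⱼ=1 if type j appears at least once. P(Xⱼ=1) = 1 − ((8−1)/8)^8 = 11012415/16777216.
E[#distinct] = 8·11012415/16777216 = 11012415/2097152.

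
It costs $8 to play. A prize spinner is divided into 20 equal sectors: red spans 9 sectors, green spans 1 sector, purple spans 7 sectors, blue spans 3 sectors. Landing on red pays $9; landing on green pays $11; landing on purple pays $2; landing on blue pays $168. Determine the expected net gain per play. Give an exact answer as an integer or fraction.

45/2 dollars

E[payout] = (9/20)·9 + (1/20)·11 + (7/20)·2 + (3/20)·168 = 61/2
Expected profit = 61/2 − 8 = 45/2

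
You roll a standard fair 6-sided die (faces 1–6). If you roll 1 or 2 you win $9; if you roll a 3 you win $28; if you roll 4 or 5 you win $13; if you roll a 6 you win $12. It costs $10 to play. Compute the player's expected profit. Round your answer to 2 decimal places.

$4.00

E[payout] = (1/3)·9 + (1/6)·12 + (1/3)·13 + (1/6)·28 = 14
Expected profit = 14 − 10 = 4 ≈ $4.00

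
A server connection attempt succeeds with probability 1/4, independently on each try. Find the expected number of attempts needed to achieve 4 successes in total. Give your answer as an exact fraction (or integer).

By linearity (sum of 4 independent geometric waits), E[trials] = 4/p = 4/(1/4) = 16.

16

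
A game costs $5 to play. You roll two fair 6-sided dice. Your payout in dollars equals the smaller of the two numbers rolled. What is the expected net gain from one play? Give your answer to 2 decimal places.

-$2.47

Distribution of the smaller of the two numbers rolled: 1 w.p. 11/36, 2 w.p. 1/4, 3 w.p. 7/36, 4 w.p. 5/36, 5 w.p. 1/12, 6 w.p. 1/36
E[payout] = (11/36)·1 + (1/4)·2 + (7/36)·3 + (5/36)·4 + (1/12)·5 + (1/36)·6 = 91/36
Expected profit = 91/36 − 5 = -89/36 ≈ -$2.47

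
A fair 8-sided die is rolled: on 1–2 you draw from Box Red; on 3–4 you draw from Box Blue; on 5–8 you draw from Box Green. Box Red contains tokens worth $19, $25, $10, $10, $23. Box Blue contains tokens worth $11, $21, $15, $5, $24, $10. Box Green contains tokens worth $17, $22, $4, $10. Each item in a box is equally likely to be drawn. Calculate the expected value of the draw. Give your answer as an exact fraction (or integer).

E[X | Box Red] = (19 + 25 + 10 + 10 + 23)/5 = 87/5
E[X | Box Blue] = (11 + 21 + 15 + 5 + 24 + 10)/6 = 43/3
E[X | Box Green] = (17 + 22 + 4 + 10)/4 = 53/4
E[X] = (1/4)·87/5 + (1/4)·43/3 + (1/2)·53/4 = 1747/120

1747/120 dollars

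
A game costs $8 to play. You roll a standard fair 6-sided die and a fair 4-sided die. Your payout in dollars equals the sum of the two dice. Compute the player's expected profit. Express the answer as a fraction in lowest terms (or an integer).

-$2

Distribution of the sum of the two dice: 2 w.p. 1/24, 3 w.p. 1/12, 4 w.p. 1/8, 5 w.p. 1/6, 6 w.p. 1/6, 7 w.p. 1/6, …
E[payout] = (1/24)·2 + (1/12)·3 + (1/8)·4 + (1/6)·5 + (1/6)·6 + (1/6)·7 + (1/8)·8 + (1/12)·9 + (1/24)·10 = 6
Expected profit = 6 − 8 = -2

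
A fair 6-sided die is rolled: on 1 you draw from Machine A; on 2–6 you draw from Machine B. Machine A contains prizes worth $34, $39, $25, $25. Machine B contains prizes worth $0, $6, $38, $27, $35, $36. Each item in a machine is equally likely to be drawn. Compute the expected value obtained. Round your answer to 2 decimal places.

$24.85

E[X | Machine A] = (34 + 39 + 25 + 25)/4 = 123/4
E[X | Machine B] = (0 + 6 + 38 + 27 + 35 + 36)/6 = 71/3
E[X] = (1/6)·123/4 + (5/6)·71/3 = 1789/72 ≈ 24.85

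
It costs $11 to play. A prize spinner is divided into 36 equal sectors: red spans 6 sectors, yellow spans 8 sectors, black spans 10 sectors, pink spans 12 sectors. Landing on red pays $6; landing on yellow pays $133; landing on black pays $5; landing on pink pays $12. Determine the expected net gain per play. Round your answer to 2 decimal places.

$24.94

E[payout] = (6/36)·6 + (8/36)·133 + (10/36)·5 + (12/36)·12 = 647/18
Expected profit = 647/18 − 11 = 449/18 ≈ $24.94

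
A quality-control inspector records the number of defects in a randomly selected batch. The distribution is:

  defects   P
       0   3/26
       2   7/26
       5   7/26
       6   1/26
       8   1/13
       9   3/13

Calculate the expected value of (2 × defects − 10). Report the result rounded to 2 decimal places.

E[2x-10] = (3/26)·(-10) + (7/26)·(-6) + (7/26)·0 + (1/26)·2 + (1/13)·6 + (3/13)·8
     = -5/13 ≈ -0.38

-0.38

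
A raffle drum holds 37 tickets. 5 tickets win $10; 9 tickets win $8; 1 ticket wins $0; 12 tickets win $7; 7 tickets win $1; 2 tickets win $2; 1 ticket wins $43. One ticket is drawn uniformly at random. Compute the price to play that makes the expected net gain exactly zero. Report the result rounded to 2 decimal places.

E[payout] = (5/37)·10 + (9/37)·8 + (1/37)·0 + (12/37)·7 + (7/37)·1 + (2/37)·2 + (1/37)·43 = 260/37
Fair fee = E[payout] = 260/37 ≈ $7.03

$7.03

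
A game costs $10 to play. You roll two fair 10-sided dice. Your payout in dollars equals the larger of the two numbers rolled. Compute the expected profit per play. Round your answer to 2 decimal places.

-$2.85

Distribution of the larger of the two numbers rolled: 1 w.p. 1/100, 2 w.p. 3/100, 3 w.p. 1/20, 4 w.p. 7/100, 5 w.p. 9/100, 6 w.p. 11/100, …
E[payout] = (1/100)·1 + (3/100)·2 + (1/20)·3 + (7/100)·4 + (9/100)·5 + (11/100)·6 + (13/100)·7 + (3/20)·8 + (17/100)·9 + (19/100)·10 = 143/20
Expected profit = 143/20 − 10 = -57/20 ≈ -$2.85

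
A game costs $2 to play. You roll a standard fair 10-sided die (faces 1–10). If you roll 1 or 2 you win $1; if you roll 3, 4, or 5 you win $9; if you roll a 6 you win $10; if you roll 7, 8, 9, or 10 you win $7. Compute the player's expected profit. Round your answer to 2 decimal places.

E[payout] = (1/5)·1 + (2/5)·7 + (3/10)·9 + (1/10)·10 = 67/10
Expected profit = 67/10 − 2 = 47/10 ≈ $4.70

$4.70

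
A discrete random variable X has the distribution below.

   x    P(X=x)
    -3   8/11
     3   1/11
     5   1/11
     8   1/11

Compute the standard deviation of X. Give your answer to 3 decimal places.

E[X] = -8/11, E[X²] = 170/11
Var(X) = E[X²] − (E[X])² = 170/11 − 64/121 = 1806/121
SD(X) = √(1806/121) ≈ 3.863

3.863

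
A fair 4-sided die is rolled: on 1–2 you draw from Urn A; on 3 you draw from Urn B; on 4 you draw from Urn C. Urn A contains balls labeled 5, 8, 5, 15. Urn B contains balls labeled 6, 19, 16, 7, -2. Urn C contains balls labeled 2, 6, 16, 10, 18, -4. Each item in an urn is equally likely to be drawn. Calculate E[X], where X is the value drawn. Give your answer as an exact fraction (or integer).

337/40

E[X | Urn A] = (5 + 8 + 5 + 15)/4 = 33/4
E[X | Urn B] = (6 + 19 + 16 + 7 − 2)/5 = 46/5
E[X | Urn C] = (2 + 6 + 16 + 10 + 18 − 4)/6 = 8
E[X] = (1/2)·33/4 + (1/4)·46/5 + (1/4)·8 = 337/40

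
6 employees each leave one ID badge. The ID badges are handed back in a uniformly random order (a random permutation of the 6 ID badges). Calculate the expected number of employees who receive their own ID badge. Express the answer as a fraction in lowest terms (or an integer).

Let Xᵢ = 1 if person i gets their own ID badge. For each i, P(Xᵢ=1) = 1/6.
By linearity of expectation, E[X₁+…+X_6] = 6·(1/6) = 1.

1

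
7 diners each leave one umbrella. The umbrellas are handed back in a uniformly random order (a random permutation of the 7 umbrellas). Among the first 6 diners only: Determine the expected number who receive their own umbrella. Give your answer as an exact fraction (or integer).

6/7

Let Xᵢ = 1 if person i gets their own umbrella. For each i, P(Xᵢ=1) = 1/7.
By linearity of expectation, E[X₁+…+X_6] = 6·(1/7) = 6/7.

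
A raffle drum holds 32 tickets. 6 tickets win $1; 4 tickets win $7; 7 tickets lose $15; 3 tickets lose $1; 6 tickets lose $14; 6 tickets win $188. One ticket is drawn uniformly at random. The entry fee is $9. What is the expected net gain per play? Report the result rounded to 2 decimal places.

E[payout] = (6/32)·1 + (4/32)·7 + (7/32)·(-15) + (3/32)·(-1) + (6/32)·(-14) + (6/32)·188 = 485/16
Expected profit = 485/16 − 9 = 341/16 ≈ $21.31

$21.31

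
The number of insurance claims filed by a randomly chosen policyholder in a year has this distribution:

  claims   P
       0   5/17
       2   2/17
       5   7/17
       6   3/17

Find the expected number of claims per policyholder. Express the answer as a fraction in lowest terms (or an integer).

57/17

E[X] = (5/17)·0 + (2/17)·2 + (7/17)·5 + (3/17)·6
     = 57/17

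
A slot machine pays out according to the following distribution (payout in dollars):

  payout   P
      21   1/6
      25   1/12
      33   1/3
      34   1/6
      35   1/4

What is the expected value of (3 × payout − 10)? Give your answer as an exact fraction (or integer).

83

E[3x-10] = (1/6)·53 + (1/12)·65 + (1/3)·89 + (1/6)·92 + (1/4)·95
     = 83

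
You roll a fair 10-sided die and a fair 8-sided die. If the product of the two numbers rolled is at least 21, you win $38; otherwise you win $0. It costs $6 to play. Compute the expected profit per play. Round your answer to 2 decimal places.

E[payout] = (21/40)·0 + (19/40)·38 = 361/20
Expected profit = 361/20 − 6 = 241/20 ≈ $12.05

$12.05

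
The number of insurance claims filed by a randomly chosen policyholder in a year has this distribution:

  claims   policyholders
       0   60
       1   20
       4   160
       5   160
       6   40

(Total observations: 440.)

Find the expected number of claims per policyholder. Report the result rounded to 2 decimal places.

3.86

Total = 440, so P(claims=0) = 60/440, etc.
E[X] = (3/22)·0 + (1/22)·1 + (4/11)·4 + (4/11)·5 + (1/11)·6
     = 85/22 ≈ 3.86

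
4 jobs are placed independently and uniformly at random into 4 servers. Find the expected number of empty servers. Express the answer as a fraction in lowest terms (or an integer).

81/64

Let Xⱼ=1 if server j is empty. P(Xⱼ=1) = ((4-1)/4)^4 = 81/256.
By linearity, E[#empty] = 4·81/256 = 81/64.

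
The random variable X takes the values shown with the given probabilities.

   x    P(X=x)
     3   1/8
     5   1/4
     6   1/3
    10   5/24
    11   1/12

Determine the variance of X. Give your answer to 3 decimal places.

E[X] = (1/8)·3 + (1/4)·5 + (1/3)·6 + (5/24)·10 + (1/12)·11 = 53/8
E[X²] = (1/8)·9 + (1/4)·25 + (1/3)·36 + (5/24)·100 + (1/12)·121 = 1207/24
Var(X) = 1207/24 − (53/8)² = 1229/192 ≈ 6.401

6.401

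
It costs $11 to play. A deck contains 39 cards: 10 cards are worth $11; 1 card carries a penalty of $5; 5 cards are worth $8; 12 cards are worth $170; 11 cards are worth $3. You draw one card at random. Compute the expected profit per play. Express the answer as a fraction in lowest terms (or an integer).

E[payout] = (10/39)·11 + (1/39)·(-5) + (5/39)·8 + (12/39)·170 + (11/39)·3 = 2218/39
Expected profit = 2218/39 − 11 = 1789/39

1789/39 dollars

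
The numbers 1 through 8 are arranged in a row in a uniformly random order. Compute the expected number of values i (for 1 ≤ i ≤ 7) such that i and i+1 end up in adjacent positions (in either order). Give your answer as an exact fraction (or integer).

For each i ∈ {1,…,7}, let Xᵢ = 1 if i and i+1 are adjacent. P(Xᵢ=1) = 2·(8−1)!/8! = 2/8.
By linearity, E[ΣXᵢ] = (7)·(2/8) = 7/4.

7/4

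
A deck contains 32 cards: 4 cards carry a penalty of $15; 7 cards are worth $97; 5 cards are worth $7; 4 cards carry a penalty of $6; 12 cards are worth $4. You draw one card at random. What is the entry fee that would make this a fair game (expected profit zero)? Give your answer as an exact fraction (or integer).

E[payout] = (4/32)·(-15) + (7/32)·97 + (5/32)·7 + (4/32)·(-6) + (12/32)·4 = 339/16
Fair fee = E[payout] = 339/16

339/16 dollars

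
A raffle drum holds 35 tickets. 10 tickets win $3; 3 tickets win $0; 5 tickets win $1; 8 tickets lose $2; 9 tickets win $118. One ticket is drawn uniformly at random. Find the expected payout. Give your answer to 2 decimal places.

$30.89

E[payout] = (10/35)·3 + (3/35)·0 + (5/35)·1 + (8/35)·(-2) + (9/35)·118 = 1081/35
≈ $30.89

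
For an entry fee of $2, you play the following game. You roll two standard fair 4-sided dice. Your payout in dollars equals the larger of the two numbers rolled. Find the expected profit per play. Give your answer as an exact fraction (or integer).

Distribution of the larger of the two numbers rolled: 1 w.p. 1/16, 2 w.p. 3/16, 3 w.p. 5/16, 4 w.p. 7/16
E[payout] = (1/16)·1 + (3/16)·2 + (5/16)·3 + (7/16)·4 = 25/8
Expected profit = 25/8 − 2 = 9/8

9/8 dollars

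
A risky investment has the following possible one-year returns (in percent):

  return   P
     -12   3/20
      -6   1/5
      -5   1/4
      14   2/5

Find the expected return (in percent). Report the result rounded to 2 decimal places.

1.35

E[X] = (3/20)·(-12) + (1/5)·(-6) + (1/4)·(-5) + (2/5)·14
     = 27/20 ≈ 1.35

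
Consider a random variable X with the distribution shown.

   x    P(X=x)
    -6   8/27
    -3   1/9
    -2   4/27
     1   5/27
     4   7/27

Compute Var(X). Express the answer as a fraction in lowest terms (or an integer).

11072/729

E[X] = (8/27)·(-6) + (1/9)·(-3) + (4/27)·(-2) + (5/27)·1 + (7/27)·4 = -32/27
E[X²] = (8/27)·36 + (1/9)·9 + (4/27)·4 + (5/27)·1 + (7/27)·16 = 448/27
Var(X) = 448/27 − (-32/27)² = 11072/729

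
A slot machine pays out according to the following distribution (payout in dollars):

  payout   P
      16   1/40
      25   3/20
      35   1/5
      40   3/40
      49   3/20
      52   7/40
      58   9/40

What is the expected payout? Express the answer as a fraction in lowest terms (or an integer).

E[X] = (1/40)·16 + (3/20)·25 + (1/5)·35 + (3/40)·40 + (3/20)·49 + (7/40)·52 + (9/40)·58
     = 873/20

873/20 dollars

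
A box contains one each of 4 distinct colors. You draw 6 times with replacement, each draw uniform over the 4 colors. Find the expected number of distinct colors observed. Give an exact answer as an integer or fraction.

Let Xⱼ=1 if type j appears at least once. P(Xⱼ=1) = 1 − ((4−1)/4)^6 = 3367/4096.
E[#distinct] = 4·3367/4096 = 3367/1024.

3367/1024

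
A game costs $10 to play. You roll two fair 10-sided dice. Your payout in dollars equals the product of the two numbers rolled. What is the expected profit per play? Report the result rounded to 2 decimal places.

Distribution of the product of the two numbers rolled: 1 w.p. 1/100, 2 w.p. 1/50, 3 w.p. 1/50, 4 w.p. 3/100, 5 w.p. 1/50, 6 w.p. 1/25, …
E[payout] = (1/100)·1 + (1/50)·2 + (1/50)·3 + (3/100)·4 + (1/50)·5 + (1/25)·6 + (1/50)·7 + (1/25)·8 + (3/100)·9 + (1/25)·10 + (1/25)·12 + (1/50)·14 + (1/50)·15 + (3/100)·16 + (1/25)·18 + (1/25)·20 + (1/50)·21 + (1/25)·24 + (1/100)·25 + (1/50)·27 + (1/50)·28 + (1/25)·30 + (1/50)·32 + (1/50)·35 + (3/100)·36 + (1/25)·40 + (1/50)·42 + (1/50)·45 + (1/50)·48 + (1/100)·49 + (1/50)·50 + (1/50)·54 + (1/50)·56 + (1/50)·60 + (1/50)·63 + (1/100)·64 + (1/50)·70 + (1/50)·72 + (1/50)·80 + (1/100)·81 + (1/50)·90 + (1/100)·100 = 121/4
Expected profit = 121/4 − 10 = 81/4 ≈ $20.25

$20.25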